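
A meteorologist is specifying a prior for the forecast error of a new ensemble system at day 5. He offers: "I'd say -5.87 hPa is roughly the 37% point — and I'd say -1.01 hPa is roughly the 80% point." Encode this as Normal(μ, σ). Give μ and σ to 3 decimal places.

μ = -4.496, σ = 4.142

The p-quantile of Normal(μ,σ) is μ + z_p·σ, with z_{0.37} = -0.3319 and z_{0.8} = 0.8416.
Eliminate σ: μ = (z₂·x₁ − z₁·x₂)/(z₂ − z₁) = (0.8416·-5.87 − (-0.3319)·-1.01)/1.173 = -4.496.
Then σ = (x₂ − x₁)/(z₂ − z₁) = (-1.01 − -5.87)/1.173 = 4.142.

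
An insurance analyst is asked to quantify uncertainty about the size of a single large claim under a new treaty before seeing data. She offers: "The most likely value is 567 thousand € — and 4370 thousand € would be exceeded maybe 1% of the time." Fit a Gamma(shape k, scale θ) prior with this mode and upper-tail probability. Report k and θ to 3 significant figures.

Gamma(k,θ) with k>1 has mode (k−1)θ, so θ = 567/(k−1).
Need P(X < 4370) = 0.99 with θ tied to k this way. Start at k = 2, θ = 567: P(X<4370) ≈ 0.996.
Too high — lower k to spread out. Iterating converges to k ≈ 1.82.
Then θ = 567/(1.82−1) ≈ 695.

k ≈ 1.82, θ ≈ 695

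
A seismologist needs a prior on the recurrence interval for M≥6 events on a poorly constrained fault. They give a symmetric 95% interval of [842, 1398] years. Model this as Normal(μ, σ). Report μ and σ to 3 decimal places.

μ = 1120.000, σ = 141.839

A symmetric 95% interval runs μ ± z·σ with z = 1.96.
Half-width = 278, so σ = 278/1.96 = 141.839.
μ is the interval midpoint, 1120.000.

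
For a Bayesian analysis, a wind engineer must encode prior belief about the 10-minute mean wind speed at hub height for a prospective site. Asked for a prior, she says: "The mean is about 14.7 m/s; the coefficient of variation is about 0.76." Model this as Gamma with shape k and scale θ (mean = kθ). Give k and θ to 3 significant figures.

For Gamma(k, scale θ): mean = kθ, variance = kθ², so CV = 1/√k.
CV = 0.76, hence k = 1/CV² = 1.73.
Then θ = mean/k = 14.7/1.73 = 8.49.

k ≈ 1.73, θ ≈ 8.49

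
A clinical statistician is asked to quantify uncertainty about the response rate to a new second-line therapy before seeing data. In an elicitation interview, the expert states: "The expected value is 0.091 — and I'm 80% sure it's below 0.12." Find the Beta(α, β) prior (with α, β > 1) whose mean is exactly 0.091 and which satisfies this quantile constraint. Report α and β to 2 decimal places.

α ≈ 5.57, β ≈ 55.63

With mean 0.091 fixed, write α = 0.091s, β = 0.909s where s = α+β.
Need P(θ < 0.12) = 0.8 under Beta(0.091s, 0.909s). Normal approximation: (q−m)/√(m(1−m)/s) ≈ z_{0.8} = 0.842, so s ≈ 0.091·0.909·(0.842)²/(0.12−0.091)² = 69.7.
At s = 69.7: P(θ<0.12) ≈ 0.811. Adjusting to match 0.8 gives s ≈ 61.20.
So α = 0.091·61.20 ≈ 5.57, β = 0.909·61.20 ≈ 55.63.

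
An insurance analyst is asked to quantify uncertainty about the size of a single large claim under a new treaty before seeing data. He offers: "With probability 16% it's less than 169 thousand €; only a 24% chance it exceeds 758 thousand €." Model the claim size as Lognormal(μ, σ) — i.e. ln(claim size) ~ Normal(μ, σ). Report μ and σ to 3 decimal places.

μ ≈ 6.007, σ ≈ 0.882

If T ~ Lognormal(μ,σ) then ln T ~ Normal(μ,σ), so the p-quantile of ln T is μ + z_p·σ.
ln(169) = 5.13 and ln(758) = 6.631; z_{0.16} = -0.9945, z_{0.76} = 0.7063.
σ = (6.631 − 5.13)/(0.7063 − (-0.9945)) = 0.882.
μ = 5.13 − (-0.9945)·0.882 = 6.007.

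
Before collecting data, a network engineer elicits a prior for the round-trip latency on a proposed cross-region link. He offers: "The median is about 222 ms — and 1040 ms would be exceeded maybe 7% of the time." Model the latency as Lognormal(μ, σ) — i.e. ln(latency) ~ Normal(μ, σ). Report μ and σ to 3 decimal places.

If T ~ Lognormal(μ,σ) then ln T ~ Normal(μ,σ), so the p-quantile of ln T is μ + z_p·σ.
ln(222) = 5.403 and ln(1040) = 6.947; z_{0.5} = 0, z_{0.93} = 1.476.
σ = (6.947 − 5.403)/(1.476 − (0)) = 1.046.
μ = 5.403 − (0)·1.046 = 5.403.

μ ≈ 5.403, σ ≈ 1.046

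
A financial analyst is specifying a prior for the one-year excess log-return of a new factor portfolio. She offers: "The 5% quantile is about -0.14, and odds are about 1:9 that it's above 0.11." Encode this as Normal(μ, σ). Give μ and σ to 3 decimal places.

For Normal(μ,σ), the p-quantile is μ + z_p·σ. Here z_{0.05} = -1.645, z_{0.9} = 1.282.
So -0.14 = μ − 1.645σ and 0.11 = μ + 1.282σ.
Subtracting: σ = (0.11 − -0.14)/(1.282 − (-1.645)) = 0.085.
Then μ = -0.14 − (-1.645)·0.085 = 0.001.

μ = 0.001, σ = 0.085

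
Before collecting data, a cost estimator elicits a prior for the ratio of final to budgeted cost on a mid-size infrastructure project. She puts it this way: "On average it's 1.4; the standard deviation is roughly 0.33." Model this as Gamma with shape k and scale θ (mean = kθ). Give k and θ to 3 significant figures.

For Gamma(k, scale θ): mean = kθ, variance = kθ², so CV = 1/√k.
CV = SD/mean = 0.33/1.4 = 0.2357, hence k = 1/CV² = 18.
Then θ = mean/k = 1.4/18 = 0.0778.

k ≈ 18, θ ≈ 0.0778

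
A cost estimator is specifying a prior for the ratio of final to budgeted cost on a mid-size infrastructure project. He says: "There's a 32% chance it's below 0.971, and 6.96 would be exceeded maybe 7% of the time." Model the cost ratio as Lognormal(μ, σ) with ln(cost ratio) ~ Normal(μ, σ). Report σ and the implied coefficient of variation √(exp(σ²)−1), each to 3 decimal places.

If T ~ Lognormal(μ,σ) then ln T ~ Normal(μ,σ), so the p-quantile of ln T is μ + z_p·σ.
ln(0.971) = -0.02943 and ln(6.96) = 1.94; z_{0.32} = -0.4677, z_{0.93} = 1.476.
σ = (1.94 − -0.02943)/(1.476 − (-0.4677)) = 1.013.
μ = -0.02943 − (-0.4677)·1.013 = 0.445.
CV = √(exp(σ²)−1) = √(exp(1.0271)−1) = 1.339.

σ ≈ 1.013, CV ≈ 1.339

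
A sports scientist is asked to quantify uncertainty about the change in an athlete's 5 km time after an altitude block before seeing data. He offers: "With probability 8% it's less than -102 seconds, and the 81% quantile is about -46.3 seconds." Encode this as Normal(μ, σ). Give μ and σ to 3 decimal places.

μ = -67.719, σ = 24.398

For Normal(μ,σ), the p-quantile is μ + z_p·σ. Here z_{0.08} = -1.405, z_{0.81} = 0.8779.
So -102 = μ − 1.405σ and -46.3 = μ + 0.8779σ.
Subtracting: σ = (-46.3 − -102)/(0.8779 − (-1.405)) = 24.398.
Then μ = -102 − (-1.405)·24.398 = -67.719.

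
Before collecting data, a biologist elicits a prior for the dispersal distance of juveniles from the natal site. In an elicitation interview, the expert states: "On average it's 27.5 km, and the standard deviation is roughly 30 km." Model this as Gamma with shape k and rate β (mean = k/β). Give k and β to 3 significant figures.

For Gamma(k, rate β): mean = k/β, variance = k/β², so CV = 1/√k.
CV = SD/mean = 30/27.5 = 1.091, hence k = 1/CV² = 0.84.
Then β = k/mean = 0.84/27.5 = 0.0306.

k ≈ 0.84, β ≈ 0.0306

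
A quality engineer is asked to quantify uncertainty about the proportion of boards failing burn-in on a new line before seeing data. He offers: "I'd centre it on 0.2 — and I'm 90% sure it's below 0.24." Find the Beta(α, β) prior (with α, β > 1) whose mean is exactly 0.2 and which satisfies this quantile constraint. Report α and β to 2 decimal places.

α ≈ 33.94, β ≈ 135.75

With mean 0.2 fixed, write α = 0.2s, β = 0.8s where s = α+β.
Need P(θ < 0.24) = 0.9 under Beta(0.2s, 0.8s). Normal approximation: (q−m)/√(m(1−m)/s) ≈ z_{0.9} = 1.28, so s ≈ 0.2·0.8·(1.28)²/(0.24−0.2)² = 164.2.
At s = 164.2: P(θ<0.24) ≈ 0.897. Adjusting to match 0.9 gives s ≈ 169.69.
So α = 0.2·169.69 ≈ 33.94, β = 0.8·169.69 ≈ 135.75.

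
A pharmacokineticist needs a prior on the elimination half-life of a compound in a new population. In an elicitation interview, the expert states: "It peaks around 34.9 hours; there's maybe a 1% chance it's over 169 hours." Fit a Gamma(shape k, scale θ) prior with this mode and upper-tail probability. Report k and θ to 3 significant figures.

k ≈ 2.59, θ ≈ 21.9

Gamma(k,θ) with k>1 has mode (k−1)θ, so θ = 34.9/(k−1).
Need P(X < 169) = 0.99 with θ tied to k this way. Start at k = 2, θ = 34.9: P(X<169) ≈ 0.954.
Too low — raise k to concentrate. Iterating converges to k ≈ 2.59.
Then θ = 34.9/(2.59−1) ≈ 21.9.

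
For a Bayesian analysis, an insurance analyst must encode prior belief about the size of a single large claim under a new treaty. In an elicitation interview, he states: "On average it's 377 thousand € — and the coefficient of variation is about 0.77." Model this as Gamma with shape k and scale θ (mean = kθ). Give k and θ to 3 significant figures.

k ≈ 1.69, θ ≈ 224

For Gamma(k, scale θ): mean = kθ, variance = kθ², so CV = 1/√k.
CV = 0.77, hence k = 1/CV² = 1.69.
Then θ = mean/k = 377/1.69 = 224.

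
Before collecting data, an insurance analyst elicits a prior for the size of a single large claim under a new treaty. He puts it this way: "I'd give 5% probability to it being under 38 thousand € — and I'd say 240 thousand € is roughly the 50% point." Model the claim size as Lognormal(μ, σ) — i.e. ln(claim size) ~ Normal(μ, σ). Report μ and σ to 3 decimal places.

If T ~ Lognormal(μ,σ) then ln T ~ Normal(μ,σ), so the p-quantile of ln T is μ + z_p·σ.
ln(38) = 3.638 and ln(240) = 5.481; z_{0.05} = -1.645, z_{0.5} = 0.
σ = (5.481 − 3.638)/(0 − (-1.645)) = 1.120.
μ = 3.638 − (-1.645)·1.120 = 5.481.

μ ≈ 5.481, σ ≈ 1.120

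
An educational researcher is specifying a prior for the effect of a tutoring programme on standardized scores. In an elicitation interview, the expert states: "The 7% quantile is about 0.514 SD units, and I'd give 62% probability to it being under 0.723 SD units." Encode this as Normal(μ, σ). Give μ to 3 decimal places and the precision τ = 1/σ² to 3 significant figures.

For Normal(μ,σ), the p-quantile is μ + z_p·σ. Here z_{0.07} = -1.476, z_{0.62} = 0.3055.
So 0.514 = μ − 1.476σ and 0.723 = μ + 0.3055σ.
Subtracting: σ = (0.723 − 0.514)/(0.3055 − (-1.476)) = 0.117.
Then μ = 0.514 − (-1.476)·0.117 = 0.687.
Precision τ = 1/σ² = 1/0.1173² = 72.6.

μ = 0.687, τ = 72.6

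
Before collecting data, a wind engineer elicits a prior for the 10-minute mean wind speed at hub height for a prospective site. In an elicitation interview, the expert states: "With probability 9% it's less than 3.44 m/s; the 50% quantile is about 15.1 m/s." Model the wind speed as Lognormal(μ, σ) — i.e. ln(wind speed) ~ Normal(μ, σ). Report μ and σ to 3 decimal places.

μ ≈ 2.715, σ ≈ 1.103

If T ~ Lognormal(μ,σ) then ln T ~ Normal(μ,σ), so the p-quantile of ln T is μ + z_p·σ.
ln(3.44) = 1.235 and ln(15.1) = 2.715; z_{0.09} = -1.341, z_{0.5} = 0.
σ = (2.715 − 1.235)/(0 − (-1.341)) = 1.103.
μ = 1.235 − (-1.341)·1.103 = 2.715.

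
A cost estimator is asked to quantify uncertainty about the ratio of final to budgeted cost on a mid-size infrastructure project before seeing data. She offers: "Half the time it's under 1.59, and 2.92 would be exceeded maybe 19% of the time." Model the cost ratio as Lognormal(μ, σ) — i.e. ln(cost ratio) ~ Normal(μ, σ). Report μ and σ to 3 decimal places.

If T ~ Lognormal(μ,σ) then ln T ~ Normal(μ,σ), so the p-quantile of ln T is μ + z_p·σ.
ln(1.59) = 0.4637 and ln(2.92) = 1.072; z_{0.5} = 0, z_{0.81} = 0.8779.
σ = (1.072 − 0.4637)/(0.8779 − (0)) = 0.692.
μ = 0.4637 − (0)·0.692 = 0.464.

μ ≈ 0.464, σ ≈ 0.692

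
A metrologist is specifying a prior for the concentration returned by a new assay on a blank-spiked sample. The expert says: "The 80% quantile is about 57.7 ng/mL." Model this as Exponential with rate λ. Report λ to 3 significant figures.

P(T < 57.7) = 1 − e^(−λ·57.7) = 0.8, so λ = −ln(1−0.8)/57.7 = −ln(0.2)/57.7 = 0.0279.

λ ≈ 0.0279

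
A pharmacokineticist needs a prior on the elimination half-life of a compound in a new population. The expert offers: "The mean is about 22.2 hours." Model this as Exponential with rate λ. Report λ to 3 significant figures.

λ ≈ 0.045

Exponential mean = 1/λ, so λ = 1/22.2 = 0.045.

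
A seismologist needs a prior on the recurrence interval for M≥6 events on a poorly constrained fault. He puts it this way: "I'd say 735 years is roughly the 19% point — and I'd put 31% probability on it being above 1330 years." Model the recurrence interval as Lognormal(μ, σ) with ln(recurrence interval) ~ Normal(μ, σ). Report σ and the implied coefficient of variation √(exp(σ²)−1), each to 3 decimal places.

σ ≈ 0.432, CV ≈ 0.453

If T ~ Lognormal(μ,σ) then ln T ~ Normal(μ,σ), so the p-quantile of ln T is μ + z_p·σ.
ln(735) = 6.6 and ln(1330) = 7.193; z_{0.19} = -0.8779, z_{0.69} = 0.4959.
σ = (7.193 − 6.6)/(0.4959 − (-0.8779)) = 0.432.
μ = 6.6 − (-0.8779)·0.432 = 6.979.
CV = √(exp(σ²)−1) = √(exp(0.1864)−1) = 0.453.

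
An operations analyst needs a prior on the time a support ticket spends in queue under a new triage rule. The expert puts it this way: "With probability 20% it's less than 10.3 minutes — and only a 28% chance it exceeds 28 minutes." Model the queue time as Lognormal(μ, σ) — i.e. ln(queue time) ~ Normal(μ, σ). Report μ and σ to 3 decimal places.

μ ≈ 2.923, σ ≈ 0.702

If T ~ Lognormal(μ,σ) then ln T ~ Normal(μ,σ), so the p-quantile of ln T is μ + z_p·σ.
ln(10.3) = 2.332 and ln(28) = 3.332; z_{0.2} = -0.8416, z_{0.72} = 0.5828.
σ = (3.332 − 2.332)/(0.5828 − (-0.8416)) = 0.702.
μ = 2.332 − (-0.8416)·0.702 = 2.923.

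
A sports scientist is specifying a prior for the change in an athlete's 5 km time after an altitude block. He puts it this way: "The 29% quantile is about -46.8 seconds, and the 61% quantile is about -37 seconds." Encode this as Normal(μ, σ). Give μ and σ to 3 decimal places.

The p-quantile of Normal(μ,σ) is μ + z_p·σ, with z_{0.29} = -0.5534 and z_{0.61} = 0.2793.
Eliminate σ: μ = (z₂·x₁ − z₁·x₂)/(z₂ − z₁) = (0.2793·-46.8 − (-0.5534)·-37)/0.8327 = -40.287.
Then σ = (x₂ − x₁)/(z₂ − z₁) = (-37 − -46.8)/0.8327 = 11.769.

μ = -40.287, σ = 11.769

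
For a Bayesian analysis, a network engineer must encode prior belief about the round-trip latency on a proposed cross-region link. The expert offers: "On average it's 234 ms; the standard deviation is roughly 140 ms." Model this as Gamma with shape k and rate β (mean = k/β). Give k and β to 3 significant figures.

k ≈ 2.79, β ≈ 0.0119

For Gamma(k, rate β): mean = k/β, variance = k/β², so CV = 1/√k.
CV = SD/mean = 140/234 = 0.5983, hence k = 1/CV² = 2.79.
Then β = k/mean = 2.79/234 = 0.0119.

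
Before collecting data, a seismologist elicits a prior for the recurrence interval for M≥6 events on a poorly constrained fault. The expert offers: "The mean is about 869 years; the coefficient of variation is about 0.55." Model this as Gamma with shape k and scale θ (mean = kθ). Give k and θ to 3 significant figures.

For Gamma(k, scale θ): mean = kθ, variance = kθ², so CV = 1/√k.
CV = 0.55, hence k = 1/CV² = 3.31.
Then θ = mean/k = 869/3.31 = 263.

k ≈ 3.31, θ ≈ 263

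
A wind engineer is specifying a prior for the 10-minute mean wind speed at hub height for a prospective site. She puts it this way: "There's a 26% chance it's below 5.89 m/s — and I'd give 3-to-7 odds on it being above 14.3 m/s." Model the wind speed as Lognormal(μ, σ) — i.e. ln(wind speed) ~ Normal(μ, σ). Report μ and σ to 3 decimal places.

If T ~ Lognormal(μ,σ) then ln T ~ Normal(μ,σ), so the p-quantile of ln T is μ + z_p·σ.
ln(5.89) = 1.773 and ln(14.3) = 2.66; z_{0.26} = -0.6433, z_{0.7} = 0.5244.
σ = (2.66 − 1.773)/(0.5244 − (-0.6433)) = 0.760.
μ = 1.773 − (-0.6433)·0.760 = 2.262.

μ ≈ 2.262, σ ≈ 0.760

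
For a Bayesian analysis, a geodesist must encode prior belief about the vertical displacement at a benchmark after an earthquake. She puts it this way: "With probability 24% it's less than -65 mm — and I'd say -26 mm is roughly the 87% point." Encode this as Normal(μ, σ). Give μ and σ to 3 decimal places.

μ = -49.970, σ = 21.280

The p-quantile of Normal(μ,σ) is μ + z_p·σ, with z_{0.24} = -0.7063 and z_{0.87} = 1.126.
Eliminate σ: μ = (z₂·x₁ − z₁·x₂)/(z₂ − z₁) = (1.126·-65 − (-0.7063)·-26)/1.833 = -49.970.
Then σ = (x₂ − x₁)/(z₂ − z₁) = (-26 − -65)/1.833 = 21.280.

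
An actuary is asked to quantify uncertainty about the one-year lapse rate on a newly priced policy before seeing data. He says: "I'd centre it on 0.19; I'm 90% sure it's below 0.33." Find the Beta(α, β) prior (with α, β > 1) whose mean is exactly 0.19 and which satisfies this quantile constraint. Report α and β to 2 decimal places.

With mean 0.19 fixed, write α = 0.19s, β = 0.81s where s = α+β.
Need P(θ < 0.33) = 0.9 under Beta(0.19s, 0.81s). Normal approximation: (q−m)/√(m(1−m)/s) ≈ z_{0.9} = 1.28, so s ≈ 0.19·0.81·(1.28)²/(0.33−0.19)² = 12.9.
At s = 12.9: P(θ<0.33) ≈ 0.893. Adjusting to match 0.9 gives s ≈ 13.91.
So α = 0.19·13.91 ≈ 2.64, β = 0.81·13.91 ≈ 11.26.

α ≈ 2.64, β ≈ 11.26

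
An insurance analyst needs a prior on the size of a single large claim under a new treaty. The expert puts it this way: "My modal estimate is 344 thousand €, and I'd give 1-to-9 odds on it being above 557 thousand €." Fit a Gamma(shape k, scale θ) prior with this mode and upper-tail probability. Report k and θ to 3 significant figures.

k ≈ 9.1, θ ≈ 42.5

Gamma(k,θ) with k>1 has mode (k−1)θ, so θ = 344/(k−1).
Need P(X < 557) = 0.9 with θ tied to k this way. Start at k = 2, θ = 344: P(X<557) ≈ 0.481.
Too low — raise k to concentrate. Iterating converges to k ≈ 9.1.
Then θ = 344/(9.1−1) ≈ 42.5.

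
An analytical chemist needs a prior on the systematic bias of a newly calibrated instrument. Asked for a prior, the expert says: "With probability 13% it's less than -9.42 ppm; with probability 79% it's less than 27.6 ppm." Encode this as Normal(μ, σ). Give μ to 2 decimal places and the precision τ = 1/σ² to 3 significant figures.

μ = 12.15, τ = 0.00273

The p-quantile of Normal(μ,σ) is μ + z_p·σ, with z_{0.13} = -1.126 and z_{0.79} = 0.8064.
Eliminate σ: μ = (z₂·x₁ − z₁·x₂)/(z₂ − z₁) = (0.8064·-9.42 − (-1.126)·27.6)/1.933 = 12.15.
Then σ = (x₂ − x₁)/(z₂ − z₁) = (27.6 − -9.42)/1.933 = 19.15.
Precision τ = 1/σ² = 1/19.15² = 0.00273.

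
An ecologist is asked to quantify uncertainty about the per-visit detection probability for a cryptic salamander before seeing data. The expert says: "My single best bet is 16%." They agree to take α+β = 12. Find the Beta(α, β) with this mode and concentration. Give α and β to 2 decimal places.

α = 2.60, β = 9.40

For α,β > 1 the Beta mode is (α−1)/(α+β−2). With α+β = 12, the mode is (α−1)/10.
Set (α−1)/10 = 0.16 → α = 1 + 0.16·10 = 2.60.
β = 12 − α = 9.40.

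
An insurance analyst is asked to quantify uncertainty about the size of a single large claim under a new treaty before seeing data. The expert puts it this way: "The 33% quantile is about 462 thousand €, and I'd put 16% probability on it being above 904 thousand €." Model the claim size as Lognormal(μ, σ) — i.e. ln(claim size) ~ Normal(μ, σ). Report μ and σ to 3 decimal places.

μ ≈ 6.341, σ ≈ 0.468

If T ~ Lognormal(μ,σ) then ln T ~ Normal(μ,σ), so the p-quantile of ln T is μ + z_p·σ.
ln(462) = 6.136 and ln(904) = 6.807; z_{0.33} = -0.4399, z_{0.84} = 0.9945.
σ = (6.807 − 6.136)/(0.9945 − (-0.4399)) = 0.468.
μ = 6.136 − (-0.4399)·0.468 = 6.341.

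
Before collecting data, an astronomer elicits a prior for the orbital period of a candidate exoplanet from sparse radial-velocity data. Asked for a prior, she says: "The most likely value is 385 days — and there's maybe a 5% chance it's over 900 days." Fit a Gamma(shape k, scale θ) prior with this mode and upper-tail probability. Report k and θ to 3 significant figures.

k ≈ 4.79, θ ≈ 101

Gamma(k,θ) with k>1 has mode (k−1)θ, so θ = 385/(k−1).
Need P(X < 900) = 0.95 with θ tied to k this way. Start at k = 2, θ = 385: P(X<900) ≈ 0.678.
Too low — raise k to concentrate. Iterating converges to k ≈ 4.79.
Then θ = 385/(4.79−1) ≈ 101.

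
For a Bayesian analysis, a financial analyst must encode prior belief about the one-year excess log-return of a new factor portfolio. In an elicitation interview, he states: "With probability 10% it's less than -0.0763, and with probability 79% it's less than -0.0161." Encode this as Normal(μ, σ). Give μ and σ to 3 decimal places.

For Normal(μ,σ), the p-quantile is μ + z_p·σ. Here z_{0.1} = -1.282, z_{0.79} = 0.8064.
So -0.0763 = μ − 1.282σ and -0.0161 = μ + 0.8064σ.
Subtracting: σ = (-0.0161 − -0.0763)/(0.8064 − (-1.282)) = 0.029.
Then μ = -0.0763 − (-1.282)·0.029 = -0.039.

μ = -0.039, σ = 0.029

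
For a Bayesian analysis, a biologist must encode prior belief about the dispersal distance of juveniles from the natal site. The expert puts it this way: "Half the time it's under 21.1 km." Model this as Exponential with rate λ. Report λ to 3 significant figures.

λ ≈ 0.0329

Exponential median = ln 2 / λ, so λ = ln 2 / 21.1 = 0.0329.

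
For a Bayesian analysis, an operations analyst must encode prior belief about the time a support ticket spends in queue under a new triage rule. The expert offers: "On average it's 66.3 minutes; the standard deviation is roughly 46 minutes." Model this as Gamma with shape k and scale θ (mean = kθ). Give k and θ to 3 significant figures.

k ≈ 2.08, θ ≈ 31.9

For Gamma(k, scale θ): mean = kθ, variance = kθ², so CV = 1/√k.
CV = SD/mean = 46/66.3 = 0.6938, hence k = 1/CV² = 2.08.
Then θ = mean/k = 66.3/2.08 = 31.9.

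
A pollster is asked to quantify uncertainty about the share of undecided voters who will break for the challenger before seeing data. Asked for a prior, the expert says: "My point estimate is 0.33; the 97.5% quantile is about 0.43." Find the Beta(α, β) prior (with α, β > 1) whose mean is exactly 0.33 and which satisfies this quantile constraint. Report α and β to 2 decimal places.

With mean 0.33 fixed, write α = 0.33s, β = 0.67s where s = α+β.
Need P(θ < 0.43) = 0.975 under Beta(0.33s, 0.67s). Normal approximation: (q−m)/√(m(1−m)/s) ≈ z_{0.975} = 1.96, so s ≈ 0.33·0.67·(1.96)²/(0.43−0.33)² = 84.9.
At s = 84.9: P(θ<0.43) ≈ 0.972. Adjusting to match 0.975 gives s ≈ 89.84.
So α = 0.33·89.84 ≈ 29.65, β = 0.67·89.84 ≈ 60.19.

α ≈ 29.65, β ≈ 60.19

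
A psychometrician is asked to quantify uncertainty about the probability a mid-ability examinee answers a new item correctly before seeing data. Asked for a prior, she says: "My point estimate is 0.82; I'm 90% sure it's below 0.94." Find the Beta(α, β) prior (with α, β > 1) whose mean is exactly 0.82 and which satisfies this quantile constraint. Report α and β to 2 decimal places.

With mean 0.82 fixed, write α = 0.82s, β = 0.18s where s = α+β.
Need P(θ < 0.94) = 0.9 under Beta(0.82s, 0.18s). Normal approximation: (q−m)/√(m(1−m)/s) ≈ z_{0.9} = 1.28, so s ≈ 0.82·0.18·(1.28)²/(0.94−0.82)² = 16.8.
At s = 16.8: P(θ<0.94) ≈ 0.937. Adjusting to match 0.9 gives s ≈ 12.66.
So α = 0.82·12.66 ≈ 10.38, β = 0.18·12.66 ≈ 2.28.

α ≈ 10.38, β ≈ 2.28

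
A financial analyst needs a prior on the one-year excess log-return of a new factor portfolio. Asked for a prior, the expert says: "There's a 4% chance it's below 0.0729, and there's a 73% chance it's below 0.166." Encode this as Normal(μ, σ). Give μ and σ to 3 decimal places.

μ = 0.142, σ = 0.039

The p-quantile of Normal(μ,σ) is μ + z_p·σ, with z_{0.04} = -1.751 and z_{0.73} = 0.6128.
Eliminate σ: μ = (z₂·x₁ − z₁·x₂)/(z₂ − z₁) = (0.6128·0.0729 − (-1.751)·0.166)/2.363 = 0.142.
Then σ = (x₂ − x₁)/(z₂ − z₁) = (0.166 − 0.0729)/2.363 = 0.039.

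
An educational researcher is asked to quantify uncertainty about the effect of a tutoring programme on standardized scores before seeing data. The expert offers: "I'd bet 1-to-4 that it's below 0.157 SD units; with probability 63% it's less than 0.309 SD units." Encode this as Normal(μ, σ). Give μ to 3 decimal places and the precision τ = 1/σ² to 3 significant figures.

μ = 0.266, τ = 59.6

The p-quantile of Normal(μ,σ) is μ + z_p·σ, with z_{0.2} = -0.8416 and z_{0.63} = 0.3319.
Eliminate σ: μ = (z₂·x₁ − z₁·x₂)/(z₂ − z₁) = (0.3319·0.157 − (-0.8416)·0.309)/1.173 = 0.266.
Then σ = (x₂ − x₁)/(z₂ − z₁) = (0.309 − 0.157)/1.173 = 0.130.
Precision τ = 1/σ² = 1/0.1295² = 59.6.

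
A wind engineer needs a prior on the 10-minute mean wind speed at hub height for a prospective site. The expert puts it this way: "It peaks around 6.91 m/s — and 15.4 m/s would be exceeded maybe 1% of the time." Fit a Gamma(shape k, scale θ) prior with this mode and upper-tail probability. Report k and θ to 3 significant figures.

k ≈ 8.49, θ ≈ 0.923

Gamma(k,θ) with k>1 has mode (k−1)θ, so θ = 6.91/(k−1).
Need P(X < 15.4) = 0.99 with θ tied to k this way. Start at k = 2, θ = 6.91: P(X<15.4) ≈ 0.652.
Too low — raise k to concentrate. Iterating converges to k ≈ 8.49.
Then θ = 6.91/(8.49−1) ≈ 0.923.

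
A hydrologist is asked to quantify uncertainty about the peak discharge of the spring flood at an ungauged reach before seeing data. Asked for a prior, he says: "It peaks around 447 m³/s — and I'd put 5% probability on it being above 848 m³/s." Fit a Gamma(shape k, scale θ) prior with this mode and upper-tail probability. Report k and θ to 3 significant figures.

k ≈ 7.78, θ ≈ 65.9

Gamma(k,θ) with k>1 has mode (k−1)θ, so θ = 447/(k−1).
Need P(X < 848) = 0.95 with θ tied to k this way. Start at k = 2, θ = 447: P(X<848) ≈ 0.565.
Too low — raise k to concentrate. Iterating converges to k ≈ 7.78.
Then θ = 447/(7.78−1) ≈ 65.9.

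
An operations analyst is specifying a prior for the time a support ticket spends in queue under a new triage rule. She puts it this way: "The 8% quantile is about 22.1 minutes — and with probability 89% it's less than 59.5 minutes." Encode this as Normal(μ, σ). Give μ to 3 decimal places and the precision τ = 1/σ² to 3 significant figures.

The p-quantile of Normal(μ,σ) is μ + z_p·σ, with z_{0.08} = -1.405 and z_{0.89} = 1.227.
Eliminate σ: μ = (z₂·x₁ − z₁·x₂)/(z₂ − z₁) = (1.227·22.1 − (-1.405)·59.5)/2.632 = 42.069.
Then σ = (x₂ − x₁)/(z₂ − z₁) = (59.5 − 22.1)/2.632 = 14.212.
Precision τ = 1/σ² = 1/14.21² = 0.00495.

μ = 42.069, τ = 0.00495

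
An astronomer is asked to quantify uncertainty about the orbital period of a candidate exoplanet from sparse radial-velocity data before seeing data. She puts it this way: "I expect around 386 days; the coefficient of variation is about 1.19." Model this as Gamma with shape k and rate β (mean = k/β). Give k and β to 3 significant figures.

For Gamma(k, rate β): mean = k/β, variance = k/β², so CV = 1/√k.
CV = 1.19, hence k = 1/CV² = 0.706.
Then β = k/mean = 0.706/386 = 0.00183.

k ≈ 0.706, β ≈ 0.00183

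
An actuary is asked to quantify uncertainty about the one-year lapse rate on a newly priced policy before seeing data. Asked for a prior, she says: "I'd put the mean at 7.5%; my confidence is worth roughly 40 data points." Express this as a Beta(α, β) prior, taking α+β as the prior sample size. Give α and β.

α = 3, β = 37

Under the effective-sample-size interpretation, Beta(α, β) has prior mean α/(α+β) and prior sample size α+β.
So α+β = 40 and α/(α+β) = 0.075, giving α = 0.075·40 = 3 and β = 40 − 3 = 37.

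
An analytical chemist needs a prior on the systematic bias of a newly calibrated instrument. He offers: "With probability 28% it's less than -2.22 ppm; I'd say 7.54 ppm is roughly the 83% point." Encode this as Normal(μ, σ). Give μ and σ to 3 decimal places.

For Normal(μ,σ), the p-quantile is μ + z_p·σ. Here z_{0.28} = -0.5828, z_{0.83} = 0.9542.
So -2.22 = μ − 0.5828σ and 7.54 = μ + 0.9542σ.
Subtracting: σ = (7.54 − -2.22)/(0.9542 − (-0.5828)) = 6.350.
Then μ = -2.22 − (-0.5828)·6.350 = 1.481.

μ = 1.481, σ = 6.350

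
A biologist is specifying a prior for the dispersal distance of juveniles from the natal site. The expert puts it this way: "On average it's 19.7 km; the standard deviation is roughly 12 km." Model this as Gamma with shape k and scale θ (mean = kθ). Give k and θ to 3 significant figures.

For Gamma(k, scale θ): mean = kθ, variance = kθ², so CV = 1/√k.
CV = SD/mean = 12/19.7 = 0.6091, hence k = 1/CV² = 2.7.
Then θ = mean/k = 19.7/2.7 = 7.31.

k ≈ 2.7, θ ≈ 7.31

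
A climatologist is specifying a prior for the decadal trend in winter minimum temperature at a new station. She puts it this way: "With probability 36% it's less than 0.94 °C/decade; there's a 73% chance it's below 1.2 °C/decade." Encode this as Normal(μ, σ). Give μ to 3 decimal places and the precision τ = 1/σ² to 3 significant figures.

μ = 1.036, τ = 14

The p-quantile of Normal(μ,σ) is μ + z_p·σ, with z_{0.36} = -0.3585 and z_{0.73} = 0.6128.
Eliminate σ: μ = (z₂·x₁ − z₁·x₂)/(z₂ − z₁) = (0.6128·0.94 − (-0.3585)·1.2)/0.9713 = 1.036.
Then σ = (x₂ − x₁)/(z₂ − z₁) = (1.2 − 0.94)/0.9713 = 0.268.
Precision τ = 1/σ² = 1/0.2677² = 14.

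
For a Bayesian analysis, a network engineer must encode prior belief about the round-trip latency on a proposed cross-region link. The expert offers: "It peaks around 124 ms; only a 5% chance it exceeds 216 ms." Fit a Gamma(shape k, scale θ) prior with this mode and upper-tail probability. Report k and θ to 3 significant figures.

k ≈ 10.1, θ ≈ 13.7

Gamma(k,θ) with k>1 has mode (k−1)θ, so θ = 124/(k−1).
Need P(X < 216) = 0.95 with θ tied to k this way. Start at k = 2, θ = 124: P(X<216) ≈ 0.520.
Too low — raise k to concentrate. Iterating converges to k ≈ 10.1.
Then θ = 124/(10.1−1) ≈ 13.7.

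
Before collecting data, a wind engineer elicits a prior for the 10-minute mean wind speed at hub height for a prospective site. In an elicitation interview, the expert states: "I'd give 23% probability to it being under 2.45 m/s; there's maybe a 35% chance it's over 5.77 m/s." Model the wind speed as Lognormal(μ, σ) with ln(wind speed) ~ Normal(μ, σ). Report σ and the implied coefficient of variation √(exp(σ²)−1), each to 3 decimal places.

If T ~ Lognormal(μ,σ) then ln T ~ Normal(μ,σ), so the p-quantile of ln T is μ + z_p·σ.
ln(2.45) = 0.8961 and ln(5.77) = 1.753; z_{0.23} = -0.7388, z_{0.65} = 0.3853.
σ = (1.753 − 0.8961)/(0.3853 − (-0.7388)) = 0.762.
μ = 0.8961 − (-0.7388)·0.762 = 1.459.
CV = √(exp(σ²)−1) = √(exp(0.5806)−1) = 0.887.

σ ≈ 0.762, CV ≈ 0.887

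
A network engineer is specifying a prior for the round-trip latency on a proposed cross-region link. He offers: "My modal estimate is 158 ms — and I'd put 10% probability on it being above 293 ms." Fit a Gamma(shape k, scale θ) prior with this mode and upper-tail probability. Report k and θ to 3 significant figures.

Gamma(k,θ) with k>1 has mode (k−1)θ, so θ = 158/(k−1).
Need P(X < 293) = 0.9 with θ tied to k this way. Start at k = 2, θ = 158: P(X<293) ≈ 0.553.
Too low — raise k to concentrate. Iterating converges to k ≈ 6.
Then θ = 158/(6−1) ≈ 31.6.

k ≈ 6, θ ≈ 31.6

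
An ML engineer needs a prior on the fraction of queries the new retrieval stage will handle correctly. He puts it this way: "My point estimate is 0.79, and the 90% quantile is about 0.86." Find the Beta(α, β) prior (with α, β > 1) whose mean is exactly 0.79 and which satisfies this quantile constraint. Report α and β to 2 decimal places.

α ≈ 40.19, β ≈ 10.68

With mean 0.79 fixed, write α = 0.79s, β = 0.21s where s = α+β.
Need P(θ < 0.86) = 0.9 under Beta(0.79s, 0.21s). Normal approximation: (q−m)/√(m(1−m)/s) ≈ z_{0.9} = 1.28, so s ≈ 0.79·0.21·(1.28)²/(0.86−0.79)² = 55.6.
At s = 55.6: P(θ<0.86) ≈ 0.911. Adjusting to match 0.9 gives s ≈ 50.88.
So α = 0.79·50.88 ≈ 40.19, β = 0.21·50.88 ≈ 10.68.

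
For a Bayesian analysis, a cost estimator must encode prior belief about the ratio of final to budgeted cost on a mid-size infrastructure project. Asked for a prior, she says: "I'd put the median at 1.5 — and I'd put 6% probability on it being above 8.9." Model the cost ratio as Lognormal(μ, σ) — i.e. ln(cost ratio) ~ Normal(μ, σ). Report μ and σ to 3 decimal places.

μ ≈ 0.405, σ ≈ 1.145

If T ~ Lognormal(μ,σ) then ln T ~ Normal(μ,σ), so the p-quantile of ln T is μ + z_p·σ.
ln(1.5) = 0.4055 and ln(8.9) = 2.186; z_{0.5} = 0, z_{0.94} = 1.555.
σ = (2.186 − 0.4055)/(1.555 − (0)) = 1.145.
μ = 0.4055 − (0)·1.145 = 0.405.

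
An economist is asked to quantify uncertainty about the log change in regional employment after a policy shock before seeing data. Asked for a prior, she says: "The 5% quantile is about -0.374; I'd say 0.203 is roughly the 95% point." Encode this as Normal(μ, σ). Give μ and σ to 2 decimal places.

For Normal(μ,σ), the p-quantile is μ + z_p·σ. Here z_{0.05} = -1.645, z_{0.95} = 1.645.
So -0.374 = μ − 1.645σ and 0.203 = μ + 1.645σ.
Subtracting: σ = (0.203 − -0.374)/(1.645 − (-1.645)) = 0.18.
Then μ = -0.374 − (-1.645)·0.18 = -0.09.

μ = -0.09, σ = 0.18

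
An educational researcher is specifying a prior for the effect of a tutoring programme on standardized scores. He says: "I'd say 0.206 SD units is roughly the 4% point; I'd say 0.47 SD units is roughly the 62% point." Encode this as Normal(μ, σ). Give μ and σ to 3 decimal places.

The p-quantile of Normal(μ,σ) is μ + z_p·σ, with z_{0.04} = -1.751 and z_{0.62} = 0.3055.
Eliminate σ: μ = (z₂·x₁ − z₁·x₂)/(z₂ − z₁) = (0.3055·0.206 − (-1.751)·0.47)/2.056 = 0.431.
Then σ = (x₂ − x₁)/(z₂ − z₁) = (0.47 − 0.206)/2.056 = 0.128.

μ = 0.431, σ = 0.128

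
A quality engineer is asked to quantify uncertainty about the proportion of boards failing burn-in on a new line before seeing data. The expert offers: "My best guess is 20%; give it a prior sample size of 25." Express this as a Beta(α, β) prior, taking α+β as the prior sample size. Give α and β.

Under the effective-sample-size interpretation, Beta(α, β) has prior mean α/(α+β) and prior sample size α+β.
So α+β = 25 and α/(α+β) = 0.2, giving α = 0.2·25 = 5 and β = 25 − 5 = 20.

α = 5, β = 20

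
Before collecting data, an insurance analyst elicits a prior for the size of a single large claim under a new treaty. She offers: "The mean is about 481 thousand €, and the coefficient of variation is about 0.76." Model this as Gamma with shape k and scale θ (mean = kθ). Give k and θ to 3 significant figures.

k ≈ 1.73, θ ≈ 278

For Gamma(k, scale θ): mean = kθ, variance = kθ², so CV = 1/√k.
CV = 0.76, hence k = 1/CV² = 1.73.
Then θ = mean/k = 481/1.73 = 278.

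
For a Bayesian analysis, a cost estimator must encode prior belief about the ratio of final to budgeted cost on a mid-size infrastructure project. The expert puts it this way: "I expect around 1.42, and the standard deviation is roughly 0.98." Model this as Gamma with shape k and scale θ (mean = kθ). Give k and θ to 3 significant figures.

k ≈ 2.1, θ ≈ 0.676

For Gamma(k, scale θ): mean = kθ, variance = kθ², so CV = 1/√k.
CV = SD/mean = 0.98/1.42 = 0.6901, hence k = 1/CV² = 2.1.
Then θ = mean/k = 1.42/2.1 = 0.676.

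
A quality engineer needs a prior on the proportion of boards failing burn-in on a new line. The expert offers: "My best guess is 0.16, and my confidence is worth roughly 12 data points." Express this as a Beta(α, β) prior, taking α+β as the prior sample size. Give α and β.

Under the effective-sample-size interpretation, Beta(α, β) has prior mean α/(α+β) and prior sample size α+β.
So α+β = 12 and α/(α+β) = 0.16, giving α = 0.16·12 = 1.92 and β = 12 − 1.92 = 10.08.

α = 1.92, β = 10.08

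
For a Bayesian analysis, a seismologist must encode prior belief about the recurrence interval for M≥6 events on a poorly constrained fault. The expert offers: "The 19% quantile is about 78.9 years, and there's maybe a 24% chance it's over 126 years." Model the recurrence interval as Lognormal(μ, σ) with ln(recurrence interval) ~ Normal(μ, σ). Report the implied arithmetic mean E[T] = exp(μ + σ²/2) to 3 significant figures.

E[T] ≈ 107 years

If T ~ Lognormal(μ,σ) then ln T ~ Normal(μ,σ), so the p-quantile of ln T is μ + z_p·σ.
ln(78.9) = 4.368 and ln(126) = 4.836; z_{0.19} = -0.8779, z_{0.76} = 0.7063.
σ = (4.836 − 4.368)/(0.7063 − (-0.8779)) = 0.295.
μ = 4.368 − (-0.8779)·0.295 = 4.628.
E[T] = exp(μ + σ²/2) = exp(4.628 + 0.0437) = 107 years.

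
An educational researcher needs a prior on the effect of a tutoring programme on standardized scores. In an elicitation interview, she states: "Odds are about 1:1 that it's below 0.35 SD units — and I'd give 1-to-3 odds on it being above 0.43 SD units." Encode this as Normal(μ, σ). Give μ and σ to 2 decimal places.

The p-quantile of Normal(μ,σ) is μ + z_p·σ, with z_{0.5} = 0 and z_{0.75} = 0.6745.
Eliminate σ: μ = (z₂·x₁ − z₁·x₂)/(z₂ − z₁) = (0.6745·0.35 − (0)·0.43)/0.6745 = 0.35.
Then σ = (x₂ − x₁)/(z₂ − z₁) = (0.43 − 0.35)/0.6745 = 0.12.

μ = 0.35, σ = 0.12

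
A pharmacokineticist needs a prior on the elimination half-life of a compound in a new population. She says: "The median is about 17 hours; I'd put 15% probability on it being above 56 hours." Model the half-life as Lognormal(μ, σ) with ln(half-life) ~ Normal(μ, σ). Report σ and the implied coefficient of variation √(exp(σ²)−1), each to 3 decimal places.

σ ≈ 1.150, CV ≈ 1.660

If T ~ Lognormal(μ,σ) then ln T ~ Normal(μ,σ), so the p-quantile of ln T is μ + z_p·σ.
ln(17) = 2.833 and ln(56) = 4.025; z_{0.5} = 0, z_{0.85} = 1.036.
σ = (4.025 − 2.833)/(1.036 − (0)) = 1.150.
μ = 2.833 − (0)·1.150 = 2.833.
CV = √(exp(σ²)−1) = √(exp(1.3230)−1) = 1.660.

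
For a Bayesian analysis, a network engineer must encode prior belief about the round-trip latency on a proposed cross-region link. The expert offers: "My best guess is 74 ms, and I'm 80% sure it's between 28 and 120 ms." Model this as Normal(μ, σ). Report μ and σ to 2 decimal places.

μ = 74.00, σ = 35.89

A symmetric 80% interval runs μ ± z·σ with z = 1.282.
Half-width = 46, so σ = 46/1.282 = 35.89.
μ is the stated best guess, 74.00.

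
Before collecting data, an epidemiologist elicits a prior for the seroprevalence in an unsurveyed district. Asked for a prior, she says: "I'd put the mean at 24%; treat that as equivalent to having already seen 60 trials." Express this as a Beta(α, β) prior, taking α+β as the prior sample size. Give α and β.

Under the effective-sample-size interpretation, Beta(α, β) has prior mean α/(α+β) and prior sample size α+β.
So α+β = 60 and α/(α+β) = 0.24, giving α = 0.24·60 = 14.4 and β = 60 − 14.4 = 45.6.

α = 14.4, β = 45.6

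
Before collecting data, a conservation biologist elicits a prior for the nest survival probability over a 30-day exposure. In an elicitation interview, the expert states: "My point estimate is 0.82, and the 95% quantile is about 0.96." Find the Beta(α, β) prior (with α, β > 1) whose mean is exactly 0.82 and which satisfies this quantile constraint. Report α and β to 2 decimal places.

α ≈ 9.91, β ≈ 2.18

With mean 0.82 fixed, write α = 0.82s, β = 0.18s where s = α+β.
Need P(θ < 0.96) = 0.95 under Beta(0.82s, 0.18s). Normal approximation: (q−m)/√(m(1−m)/s) ≈ z_{0.95} = 1.64, so s ≈ 0.82·0.18·(1.64)²/(0.96−0.82)² = 20.4.
At s = 20.4: P(θ<0.96) ≈ 0.988. Adjusting to match 0.95 gives s ≈ 12.08.
So α = 0.82·12.08 ≈ 9.91, β = 0.18·12.08 ≈ 2.18.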